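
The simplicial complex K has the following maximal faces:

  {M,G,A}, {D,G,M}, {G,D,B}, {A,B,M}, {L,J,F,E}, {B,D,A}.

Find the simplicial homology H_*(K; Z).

Take the total order A < B < D < E < F < G < J < L < M on the vertex set. Then K (dimension 3) consists of the simplices:

  0-simplices (9): A, B, D, E, F, G, J, L, M
  1-simplices (16): AB, AD, AG, AM, BD, BG, BM, DG, DM, EF, EJ, EL, FJ, FL, GM, JL
  2-simplices (9): ABD, ABM, AGM, BDG, DGM, EFJ, EFL, EJL, FJL
  3-simplices (1): EFJL

Hence C_0 ≅ Z^9, C_1 ≅ Z^16, C_2 ≅ Z^9, C_3 ≅ Z^1.

∂_1: C_1 → C_0 sends each edge [p,q] (with p < q) to q − p. For instance
  ∂BD = D − B.
The 9×16 boundary matrix has rank 7 and Smith normal form diag(1,1,1,1,1,1,1).

∂_2: C_2 → C_1 sends each 2-simplex [p,q,r] to [q,r] − [p,r] + [p,q]. For instance
  ∂EFL = FL − EL + EF,
  ∂EFJ = FJ − EJ + EF.
The 16×9 boundary matrix has rank 8 and Smith normal form diag(1,1,1,1,1,1,1,1).

∂_3: C_3 → C_2 sends each 3-simplex σ to the alternating sum Σ_i (−1)^i (σ with its i-th vertex removed). For instance
  ∂EFJL = FJL − EJL + EFL − EFJ.
The resulting 9×1 matrix has rank 1, and its Smith normal form has invariant factors (1).

Now H_k = ker ∂_k / im ∂_{k+1}, so:

  H_0: rank C_0 − rank ∂_1 = 9 − 7 = 2, and the invariant factors of ∂_1 are all 1, so H_0 ≅ Z^2.
  H_1: rank ker ∂_1 − rank ∂_2 = (16 − 7) − 8 = 1, and the invariant factors of ∂_2 are all 1, so H_1 ≅ Z.
  H_2: rank ker ∂_2 − rank ∂_3 = (9 − 8) − 1 = 0, and the invariant factors of ∂_3 are all 1, so H_2 ≅ 0.
  H_3: rank ker ∂_3 − rank ∂_4 = (1 − 1) − 0 = 0, and there is no ∂_4, so H_3 ≅ 0.

H_0 = Z^2,  H_1 = Z,  H_2 = 0,  H_3 = 0.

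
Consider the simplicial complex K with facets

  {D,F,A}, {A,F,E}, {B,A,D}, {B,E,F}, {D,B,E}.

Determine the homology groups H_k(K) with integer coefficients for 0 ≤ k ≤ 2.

K has 5 vertices, 10 edges, 5 triangles.
rank ∂_0 = 0, rank ∂_1 = 4 ⇒ b_0 = 5 − 0 − 4 = 1; all invariant factors of ∂_1 are 1 so no torsion. So H_0 ≅ Z.
rank ∂_1 = 4, rank ∂_2 = 5 ⇒ b_1 = 10 − 4 − 5 = 1; all invariant factors of ∂_2 are 1 so no torsion. So H_1 ≅ Z.
rank ∂_2 = 5, rank ∂_3 = 0 ⇒ b_2 = 5 − 5 − 0 = 0. So H_2 ≅ 0.

H_0 ≅ Z,  H_1 ≅ Z,  H_2 = 0.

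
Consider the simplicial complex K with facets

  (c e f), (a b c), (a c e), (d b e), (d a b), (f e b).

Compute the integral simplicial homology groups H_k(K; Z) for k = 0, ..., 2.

H_0 = Z,  H_1 = Z,  H_2 = 0.

Take the total order a < b < c < d < e < f on the vertex set. Then K (dimension 2) consists of the simplices:

  0-simplices (6): a, b, c, d, e, f
  1-simplices (12): ab, ac, ad, ae, bc, bd, be, bf, ce, cf, de, ef
  2-simplices (6): abc, abd, ace, bde, bef, cef

giving chain groups C_0 ≅ Z^6, C_1 ≅ Z^12, C_2 ≅ Z^6.

The boundary map ∂_1: C_1 → C_0 sends each edge [p,q] (with p < q) to q − p. For instance
  ∂bc = c − b.
The resulting 6×12 matrix has rank 5, and its Smith normal form has invariant factors (1,1,1,1,1).

Boundary ∂_2: C_2 → C_1 sends each 2-simplex [p,q,r] to [q,r] − [p,r] + [p,q]. For instance
  ∂abc = bc − ac + ab,
  ∂cef = ef − cf + ce.
The resulting 12×6 matrix has rank 6, and its Smith normal form has invariant factors (1,1,1,1,1,1).

Reading off H_k = ker ∂_k / im ∂_{k+1}:

  H_0: rank C_0 − rank ∂_1 = 6 − 5 = 1, and the invariant factors of ∂_1 are all 1, so H_0 ≅ Z.
  H_1: rank ker ∂_1 − rank ∂_2 = (12 − 5) − 6 = 1, and the invariant factors of ∂_2 are all 1, so H_1 ≅ Z.
  H_2: rank ker ∂_2 − rank ∂_3 = (6 − 6) − 0 = 0, and there is no ∂_3, so H_2 ≅ 0.

As a check, the Euler characteristic is 6 − 12 + 6 = 0, which agrees with 1 − 1 + 0 = 0.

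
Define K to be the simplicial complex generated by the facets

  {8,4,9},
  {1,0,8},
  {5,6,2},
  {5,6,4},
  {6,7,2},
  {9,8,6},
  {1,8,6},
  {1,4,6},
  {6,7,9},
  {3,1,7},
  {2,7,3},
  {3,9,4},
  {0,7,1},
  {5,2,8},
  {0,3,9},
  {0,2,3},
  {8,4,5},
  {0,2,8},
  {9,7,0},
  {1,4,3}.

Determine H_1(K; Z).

Fix the vertex order 0 < 1 < 2 < 3 < 4 < 5 < 6 < 7 < 8 < 9 and write every simplex with vertices in increasing order. Then dim K = 2 and the simplices of K are:

  0-simplices (10): [0], [1], [2], [3], [4], [5], [6], [7], [8], [9]
  1-simplices (30): (30 of them)
  2-simplices (20): (20 of them)

so the chain groups are C_0 ≅ Z^10, C_1 ≅ Z^30, C_2 ≅ Z^20.

The boundary map ∂_1: C_1 → C_0 maps an edge to its endpoints' difference, ∂[p,q] = q − p.
The 10×30 boundary matrix has rank 9 and Smith normal form diag(1,1,1,1,1,1,1,1,1).

Boundary ∂_2: C_2 → C_1 maps a triangle to the signed sum of its edges. For instance
  ∂[0,7,9] = [7,9] − [0,9] + [0,7],
  ∂[4,5,6] = [5,6] − [4,6] + [4,5].
The 30×20 boundary matrix has rank 20 and Smith normal form diag(1,1,1,1,1,1,1,1,1,1,1,1,1,1,1,1,1,1,1,2).

Now H_k = ker ∂_k / im ∂_{k+1}, so:

  H_1: rank ker ∂_1 − rank ∂_2 = (30 − 9) − 20 = 1, and ∂_2 has invariant factor 2 > 1, so H_1 = Z ⊕ Z/2.

(K is a triangulation of the Klein bottle.)

H_1 = Z ⊕ Z/2.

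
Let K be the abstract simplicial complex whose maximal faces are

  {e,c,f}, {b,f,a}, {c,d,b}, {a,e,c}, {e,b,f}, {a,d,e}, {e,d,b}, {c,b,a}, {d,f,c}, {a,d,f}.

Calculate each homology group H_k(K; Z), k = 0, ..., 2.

H_0 = Z,  H_1 = Z/2,  H_2 = 0.

Take the total order a < b < c < d < e < f on the vertex set. Then K (dimension 2) consists of the simplices:

  0-simplices (6): a, b, c, d, e, f
  1-simplices (15): ab, ac, ad, ae, af, bc, bd, be, bf, cd, ce, cf, de, df, ef
  2-simplices (10): abc, abf, ace, ade, adf, bcd, bde, bef, cdf, cef

giving chain groups C_0 ≅ Z^6, C_1 ≅ Z^15, C_2 ≅ Z^10.

The boundary map ∂_1: C_1 → C_0 sends each edge [p,q] (with p < q) to q − p. For instance
  ∂ab = b − a.
As a 6×15 matrix over Z this has rank 5, with invariant factors (1,1,1,1,1).

∂_2: C_2 → C_1 sends each 2-simplex [p,q,r] to [q,r] − [p,r] + [p,q]. For instance
  ∂ade = de − ae + ad,
  ∂bcd = cd − bd + bc.
This gives a 15×10 integer matrix of rank 10; reducing to Smith normal form yields diagonal entries (1,1,1,1,1,1,1,1,1,2).

Reading off H_k = ker ∂_k / im ∂_{k+1}:

  H_0: rank C_0 − rank ∂_1 = 6 − 5 = 1, and the invariant factors of ∂_1 are all 1, so H_0 = Z.
  H_1: rank ker ∂_1 − rank ∂_2 = (15 − 5) − 10 = 0, and ∂_2 has invariant factor 2 > 1, so H_1 = Z/2.
  H_2: rank ker ∂_2 − rank ∂_3 = (10 − 10) − 0 = 0, and there is no ∂_3, so H_2 = 0.

(K is a triangulation of the real projective plane RP^2.)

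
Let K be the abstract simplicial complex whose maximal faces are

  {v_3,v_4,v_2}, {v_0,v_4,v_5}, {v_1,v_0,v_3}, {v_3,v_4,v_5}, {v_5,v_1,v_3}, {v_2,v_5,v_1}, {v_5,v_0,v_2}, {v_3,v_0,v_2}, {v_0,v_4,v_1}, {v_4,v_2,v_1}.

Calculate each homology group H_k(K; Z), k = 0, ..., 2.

H_0 = Z,  H_1 = Z/2Z,  H_2 = 0.

We work with the vertex ordering v_0 < v_1 < v_2 < v_3 < v_4 < v_5. The simplices of K, each written with vertices in increasing order, are:

  0-simplices (6): [v_0], [v_1], [v_2], [v_3], [v_4], [v_5]
  1-simplices (15): (15 of them)
  2-simplices (10): [v_0,v_1,v_3], [v_0,v_1,v_4], [v_0,v_2,v_3], [v_0,v_2,v_5], [v_0,v_4,v_5], [v_1,v_2,v_4], [v_1,v_2,v_5], [v_1,v_3,v_5], [v_2,v_3,v_4], [v_3,v_4,v_5]

giving chain groups C_0 ≅ Z^6, C_1 ≅ Z^15, C_2 ≅ Z^10.

∂_1: C_1 → C_0 is given by ∂[p,q] = [q] − [p]. For instance
  ∂[v_1,v_3] = [v_3] − [v_1].
As a 6×15 matrix over Z this has rank 5, with invariant factors (1,1,1,1,1).

The boundary map ∂_2: C_2 → C_1 maps a triangle to the signed sum of its edges. For instance
  ∂[v_0,v_4,v_5] = [v_4,v_5] − [v_0,v_5] + [v_0,v_4],
  ∂[v_1,v_3,v_5] = [v_3,v_5] − [v_1,v_5] + [v_1,v_3].
This gives a 15×10 integer matrix of rank 10; reducing to Smith normal form yields diagonal entries (1,1,1,1,1,1,1,1,1,2).

From H_k ≅ ker(∂_k) / im(∂_{k+1}) we obtain:

  H_0: rank C_0 − rank ∂_1 = 6 − 5 = 1, and the invariant factors of ∂_1 are all 1, so H_0 = Z.
  H_1: rank ker ∂_1 − rank ∂_2 = (15 − 5) − 10 = 0, and ∂_2 has invariant factor 2 > 1, so H_1 = Z/2Z.
  H_2: rank ker ∂_2 − rank ∂_3 = (10 − 10) − 0 = 0, and there is no ∂_3, so H_2 = 0.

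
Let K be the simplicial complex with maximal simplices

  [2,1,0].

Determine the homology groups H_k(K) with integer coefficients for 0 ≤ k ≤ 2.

H_0 = Z,  H_1 = 0,  H_2 = 0.

Take the total order 0 < 1 < 2 on the vertex set. Then K (dimension 2) consists of the simplices:

  0-simplices (3): [0], [1], [2]
  1-simplices (3): [0,1], [0,2], [1,2]
  2-simplices (1): [0,1,2]

giving chain groups C_0 ≅ Z^3, C_1 ≅ Z^3, C_2 ≅ Z^1.

∂_1: C_1 → C_0 maps an edge to its endpoints' difference, ∂[p,q] = q − p.
This gives a 3×3 integer matrix of rank 2; reducing to Smith normal form yields diagonal entries (1,1).

The boundary map ∂_2: C_2 → C_1 maps a triangle to the signed sum of its edges. For instance
  ∂[0,1,2] = [1,2] − [0,2] + [0,1].
As a 3×1 matrix over Z this has rank 1, with invariant factors (1).

Reading off H_k = ker ∂_k / im ∂_{k+1}:

  H_0: rank C_0 − rank ∂_1 = 3 − 2 = 1, and the invariant factors of ∂_1 are all 1, so H_0 = Z.
  H_1: rank ker ∂_1 − rank ∂_2 = (3 − 2) − 1 = 0, and the invariant factors of ∂_2 are all 1, so H_1 = 0.
  H_2: rank ker ∂_2 − rank ∂_3 = (1 − 1) − 0 = 0, and there is no ∂_3, so H_2 = 0.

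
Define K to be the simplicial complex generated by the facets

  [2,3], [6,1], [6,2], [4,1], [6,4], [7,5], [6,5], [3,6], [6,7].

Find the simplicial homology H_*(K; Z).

H_0 = Z,  H_1 = Z^3.

K has 7 vertices, 9 edges.
rank ∂_0 = 0, rank ∂_1 = 6 ⇒ b_0 = 7 − 0 − 6 = 1; all invariant factors of ∂_1 are 1 so no torsion. So H_0 ≅ Z.
rank ∂_1 = 6, rank ∂_2 = 0 ⇒ b_1 = 9 − 6 − 0 = 3. So H_1 ≅ Z^3.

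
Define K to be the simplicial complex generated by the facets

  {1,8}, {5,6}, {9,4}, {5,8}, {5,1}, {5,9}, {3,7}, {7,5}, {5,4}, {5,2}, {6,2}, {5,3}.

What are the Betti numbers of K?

Order the vertices as 1 < 2 < 3 < 4 < 5 < 6 < 7 < 8 < 9. Listing each simplex with vertices in this order, K has dimension 1 with simplices:

  0-simplices (9): [1], [2], [3], [4], [5], [6], [7], [8], [9]
  1-simplices (12): [1,5], [1,8], [2,5], [2,6], [3,5], [3,7], [4,5], [4,9], [5,6], [5,7], [5,8], [5,9]

giving chain groups C_0 ≅ Z^9, C_1 ≅ Z^12.

The boundary map ∂_1: C_1 → C_0 is given by ∂[p,q] = [q] − [p].
As a 9×12 matrix over Z this has rank 8, with invariant factors (1,1,1,1,1,1,1,1).

Computing H_k = (kernel of ∂_k) / (image of ∂_{k+1}):

  H_0: rank C_0 − rank ∂_1 = 9 − 8 = 1, and the invariant factors of ∂_1 are all 1, so H_0 ≅ Z.
  H_1: rank ker ∂_1 − rank ∂_2 = (12 − 8) − 0 = 4, and there is no ∂_2, so H_1 ≅ Z^4.

As a check, the Euler characteristic is 9 − 12 = -3, which agrees with 1 − 4 = -3.

Hence the Betti numbers are b_0 = 1, b_1 = 4.

b_0 = 1, b_1 = 4.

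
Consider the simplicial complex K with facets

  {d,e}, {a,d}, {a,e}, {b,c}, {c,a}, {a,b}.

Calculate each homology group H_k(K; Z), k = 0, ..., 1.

Order the vertices as a < b < c < d < e. Listing each simplex with vertices in this order, K has dimension 1 with simplices:

  0-simplices (5): a, b, c, d, e
  1-simplices (6): ab, ac, ad, ae, bc, de

Hence C_0 ≅ Z^5, C_1 ≅ Z^6.

The boundary map ∂_1: C_1 → C_0 sends each edge [p,q] (with p < q) to q − p. For instance
  ∂ac = c − a.
The resulting 5×6 matrix has rank 4, and its Smith normal form has invariant factors (1,1,1,1).

Reading off H_k = ker ∂_k / im ∂_{k+1}:

  H_0: rank C_0 − rank ∂_1 = 5 − 4 = 1, and the invariant factors of ∂_1 are all 1, so H_0 ≅ Z.
  H_1: rank ker ∂_1 − rank ∂_2 = (6 − 4) − 0 = 2, and there is no ∂_2, so H_1 ≅ Z^2.

As a check, the Euler characteristic is 5 − 6 = -1, which agrees with 1 − 2 = -1.
(K is a triangulation of a wedge of 2 circles.)

H_0 = Z,  H_1 = Z^2.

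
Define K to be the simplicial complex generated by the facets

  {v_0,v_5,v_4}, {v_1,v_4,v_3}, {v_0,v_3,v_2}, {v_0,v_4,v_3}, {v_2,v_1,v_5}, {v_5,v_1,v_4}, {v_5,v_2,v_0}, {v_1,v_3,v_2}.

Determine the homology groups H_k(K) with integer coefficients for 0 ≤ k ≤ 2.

K has 6 vertices, 12 edges, 8 triangles.
rank ∂_0 = 0, rank ∂_1 = 5 ⇒ b_0 = 6 − 0 − 5 = 1; all invariant factors of ∂_1 are 1 so no torsion. So H_0 = Z.
rank ∂_1 = 5, rank ∂_2 = 7 ⇒ b_1 = 12 − 5 − 7 = 0; all invariant factors of ∂_2 are 1 so no torsion. So H_1 = 0.
rank ∂_2 = 7, rank ∂_3 = 0 ⇒ b_2 = 8 − 7 − 0 = 1. So H_2 = Z.

H_0 = Z,  H_1 = 0,  H_2 = Z.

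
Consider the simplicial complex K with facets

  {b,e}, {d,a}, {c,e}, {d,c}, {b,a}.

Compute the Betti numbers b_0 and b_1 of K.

Order the vertices as a < b < c < d < e. Listing each simplex with vertices in this order, K has dimension 1 with simplices:

  0-simplices (5): a, b, c, d, e
  1-simplices (5): ab, ad, be, cd, ce

Hence C_0 ≅ Z^5, C_1 ≅ Z^5.

∂_1: C_1 → C_0 sends each edge [p,q] (with p < q) to q − p. For instance
  ∂ad = d − a.
The 5×5 boundary matrix has rank 4 and Smith normal form diag(1,1,1,1).

Reading off H_k = ker ∂_k / im ∂_{k+1}:

  H_0: rank C_0 − rank ∂_1 = 5 − 4 = 1, and the invariant factors of ∂_1 are all 1, so H_0 ≅ Z.
  H_1: rank ker ∂_1 − rank ∂_2 = (5 − 4) − 0 = 1, and there is no ∂_2, so H_1 ≅ Z.

As a check, the Euler characteristic is 5 − 5 = 0, which agrees with 1 − 1 = 0.

Hence the Betti numbers are b_0 = 1, b_1 = 1.

b_0 = 1, b_1 = 1.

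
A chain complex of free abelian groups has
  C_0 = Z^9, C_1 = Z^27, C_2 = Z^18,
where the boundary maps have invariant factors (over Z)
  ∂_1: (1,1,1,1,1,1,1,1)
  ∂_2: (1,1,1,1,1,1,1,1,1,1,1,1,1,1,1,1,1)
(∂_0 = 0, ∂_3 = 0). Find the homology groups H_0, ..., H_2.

H_0: b_0 = 9 − 0 − 8 = 1; torsion from ∂_1 factors > 1: none. So H_0 ≅ Z.
H_1: b_1 = 27 − 8 − 17 = 2; torsion from ∂_2 factors > 1: none. So H_1 ≅ Z^2.
H_2: b_2 = 18 − 17 − 0 = 1; torsion from ∂_3 factors > 1: none. So H_2 ≅ Z.

H_0 ≅ Z,  H_1 ≅ Z^2,  H_2 ≅ Z.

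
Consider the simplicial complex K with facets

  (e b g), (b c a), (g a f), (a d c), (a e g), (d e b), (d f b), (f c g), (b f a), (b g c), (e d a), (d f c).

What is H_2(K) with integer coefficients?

Fix the vertex order a < b < c < d < e < f < g and write every simplex with vertices in increasing order. Then dim K = 2 and the simplices of K are:

  0-simplices (7): a, b, c, d, e, f, g
  1-simplices (18): ab, ac, ad, ae, af, ag, bc, bd, be, bf, bg, cd, cf, cg, de, df, eg, fg
  2-simplices (12): abc, abf, acd, ade, aeg, afg, bcg, bde, bdf, beg, cdf, cfg

giving chain groups C_0 ≅ Z^7, C_1 ≅ Z^18, C_2 ≅ Z^12.

∂_1: C_1 → C_0 maps an edge to its endpoints' difference, ∂[p,q] = q − p.
The resulting 7×18 matrix has rank 6, and its Smith normal form has invariant factors (1,1,1,1,1,1).

The boundary map ∂_2: C_2 → C_1 maps a triangle to the signed sum of its edges. For instance
  ∂ade = de − ae + ad,
  ∂afg = fg − ag + af.
The resulting 18×12 matrix has rank 12, and its Smith normal form has invariant factors (1,1,1,1,1,1,1,1,1,1,1,2).

Now H_k = ker ∂_k / im ∂_{k+1}, so:

  H_2: rank ker ∂_2 − rank ∂_3 = (12 − 12) − 0 = 0, and there is no ∂_3, so H_2 = 0.

(K is a triangulation of the real projective plane RP^2.)

H_2 ≅ 0.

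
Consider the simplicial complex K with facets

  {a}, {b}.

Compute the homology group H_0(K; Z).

H_0 ≅ Z^2.

Take the total order a < b on the vertex set. Then K (dimension 0) consists of the simplices:

  0-simplices (2): a, b

giving chain groups C_0 ≅ Z^2.

Now H_k = ker ∂_k / im ∂_{k+1}, so:

  H_0: rank C_0 − rank ∂_1 = 2 − 0 = 2, and there is no ∂_1, so H_0 ≅ Z^2.

(K is a triangulation of a set of 2 points.)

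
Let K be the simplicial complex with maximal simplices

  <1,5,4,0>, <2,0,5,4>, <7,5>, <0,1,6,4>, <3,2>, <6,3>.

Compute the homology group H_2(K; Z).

H_2 ≅ 0.

Order the vertices as 0 < 1 < 2 < 3 < 4 < 5 < 6 < 7. Listing each simplex with vertices in this order, K has dimension 3 with simplices:

  0-simplices (8): [0], [1], [2], [3], [4], [5], [6], [7]
  1-simplices (15): [0,1], [0,2], [0,4], [0,5], [0,6], [1,4], [1,5], [1,6], [2,3], [2,4], [2,5], [3,6], [4,5], [4,6], [5,7]
  2-simplices (10): [0,1,4], [0,1,5], [0,1,6], [0,2,4], [0,2,5], [0,4,5], [0,4,6], [1,4,5], [1,4,6], [2,4,5]
  3-simplices (3): [0,1,4,5], [0,1,4,6], [0,2,4,5]

giving chain groups C_0 ≅ Z^8, C_1 ≅ Z^15, C_2 ≅ Z^10, C_3 ≅ Z^3.

Boundary ∂_1: C_1 → C_0 maps an edge to its endpoints' difference, ∂[p,q] = q − p. For instance
  ∂[1,5] = [5] − [1].
This gives a 8×15 integer matrix of rank 7; reducing to Smith normal form yields diagonal entries (1,1,1,1,1,1,1).

Boundary ∂_2: C_2 → C_1 sends each 2-simplex [p,q,r] to [q,r] − [p,r] + [p,q]. For instance
  ∂[1,4,6] = [4,6] − [1,6] + [1,4],
  ∂[2,4,5] = [4,5] − [2,5] + [2,4].
As a 15×10 matrix over Z this has rank 7, with invariant factors (1,1,1,1,1,1,1).

The boundary map ∂_3: C_3 → C_2 sends each 3-simplex σ to the alternating sum Σ_i (−1)^i (σ with its i-th vertex removed). For instance
  ∂[0,1,4,5] = [1,4,5] − [0,4,5] + [0,1,5] − [0,1,4],
  ∂[0,1,4,6] = [1,4,6] − [0,4,6] + [0,1,6] − [0,1,4].
This gives a 10×3 integer matrix of rank 3; reducing to Smith normal form yields diagonal entries (1,1,1).

Now H_k = ker ∂_k / im ∂_{k+1}, so:

  H_2: rank ker ∂_2 − rank ∂_3 = (10 − 7) − 3 = 0, and the invariant factors of ∂_3 are all 1, so H_2 ≅ 0.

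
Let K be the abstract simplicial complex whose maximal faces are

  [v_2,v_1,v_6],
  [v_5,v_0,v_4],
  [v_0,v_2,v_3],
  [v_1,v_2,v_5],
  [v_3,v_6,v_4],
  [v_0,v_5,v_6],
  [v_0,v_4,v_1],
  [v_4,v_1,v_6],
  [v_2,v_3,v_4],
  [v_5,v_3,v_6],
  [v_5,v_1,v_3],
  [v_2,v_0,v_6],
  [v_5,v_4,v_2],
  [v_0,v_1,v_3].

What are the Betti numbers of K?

Take the total order v_0 < v_1 < v_2 < v_3 < v_4 < v_5 < v_6 on the vertex set. Then K (dimension 2) consists of the simplices:

  0-simplices (7): [v_0], [v_1], [v_2], [v_3], [v_4], [v_5], [v_6]
  1-simplices (21): (21 of them)
  2-simplices (14): (14 of them)

giving chain groups C_0 ≅ Z^7, C_1 ≅ Z^21, C_2 ≅ Z^14.

The boundary map ∂_1: C_1 → C_0 sends each edge [p,q] (with p < q) to q − p.
As a 7×21 matrix over Z this has rank 6, with invariant factors (1,1,1,1,1,1).

Boundary ∂_2: C_2 → C_1 acts by ∂[p,q,r] = [q,r] − [p,r] + [p,q]. For instance
  ∂[v_1,v_4,v_6] = [v_4,v_6] − [v_1,v_6] + [v_1,v_4],
  ∂[v_0,v_2,v_6] = [v_2,v_6] − [v_0,v_6] + [v_0,v_2].
The 21×14 boundary matrix has rank 13 and Smith normal form diag(1,1,1,1,1,1,1,1,1,1,1,1,1).

From H_k ≅ ker(∂_k) / im(∂_{k+1}) we obtain:

  H_0: rank C_0 − rank ∂_1 = 7 − 6 = 1, and the invariant factors of ∂_1 are all 1, so H_0 = Z.
  H_1: rank ker ∂_1 − rank ∂_2 = (21 − 6) − 13 = 2, and the invariant factors of ∂_2 are all 1, so H_1 = Z^2.
  H_2: rank ker ∂_2 − rank ∂_3 = (14 − 13) − 0 = 1, and there is no ∂_3, so H_2 = Z.

Hence the Betti numbers are b_0 = 1, b_1 = 2, b_2 = 1.

b_0 = 1, b_1 = 2, b_2 = 1.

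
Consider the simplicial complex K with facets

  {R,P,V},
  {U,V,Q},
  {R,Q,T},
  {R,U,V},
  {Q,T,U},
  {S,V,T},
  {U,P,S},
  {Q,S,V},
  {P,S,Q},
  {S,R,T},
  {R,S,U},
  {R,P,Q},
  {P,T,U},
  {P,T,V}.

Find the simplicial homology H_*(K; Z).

H_0 = Z,  H_1 = Z^2,  H_2 = Z.

Order the vertices as P < Q < R < S < T < U < V. Listing each simplex with vertices in this order, K has dimension 2 with simplices:

  0-simplices (7): P, Q, R, S, T, U, V
  1-simplices (21): PQ, PR, PS, PT, PU, PV, QR, QS, QT, QU, QV, RS, RT, RU, RV, ST, SU, SV, TU, TV, UV
  2-simplices (14): PQR, PQS, PRV, PSU, PTU, PTV, QRT, QSV, QTU, QUV, RST, RSU, RUV, STV

so the chain groups are C_0 ≅ Z^7, C_1 ≅ Z^21, C_2 ≅ Z^14.

∂_1: C_1 → C_0 sends each edge [p,q] (with p < q) to q − p. For instance
  ∂TV = V − T.
The resulting 7×21 matrix has rank 6, and its Smith normal form has invariant factors (1,1,1,1,1,1).

Boundary ∂_2: C_2 → C_1 acts by ∂[p,q,r] = [q,r] − [p,r] + [p,q]. For instance
  ∂PRV = RV − PV + PR,
  ∂PSU = SU − PU + PS.
This gives a 21×14 integer matrix of rank 13; reducing to Smith normal form yields diagonal entries (1,1,1,1,1,1,1,1,1,1,1,1,1).

Computing H_k = (kernel of ∂_k) / (image of ∂_{k+1}):

  H_0: rank C_0 − rank ∂_1 = 7 − 6 = 1, and the invariant factors of ∂_1 are all 1, so H_0 ≅ Z.
  H_1: rank ker ∂_1 − rank ∂_2 = (21 − 6) − 13 = 2, and the invariant factors of ∂_2 are all 1, so H_1 ≅ Z^2.
  H_2: rank ker ∂_2 − rank ∂_3 = (14 − 13) − 0 = 1, and there is no ∂_3, so H_2 ≅ Z.

(K is a triangulation of the torus T^2.)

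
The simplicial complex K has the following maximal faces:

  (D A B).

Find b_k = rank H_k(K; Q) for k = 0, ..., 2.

b_0 = 1, b_1 = 0, b_2 = 0.

We work with the vertex ordering A < B < D. The simplices of K, each written with vertices in increasing order, are:

  0-simplices (3): A, B, D
  1-simplices (3): AB, AD, BD
  2-simplices (1): ABD

Hence C_0 ≅ Z^3, C_1 ≅ Z^3, C_2 ≅ Z^1.

Boundary ∂_1: C_1 → C_0 sends each edge [p,q] (with p < q) to q − p. For instance
  ∂AD = D − A.
The resulting 3×3 matrix has rank 2, and its Smith normal form has invariant factors (1,1).

The boundary map ∂_2: C_2 → C_1 acts by ∂[p,q,r] = [q,r] − [p,r] + [p,q]. For instance
  ∂ABD = BD − AD + AB.
This gives a 3×1 integer matrix of rank 1; reducing to Smith normal form yields diagonal entries (1).

Computing H_k = (kernel of ∂_k) / (image of ∂_{k+1}):

  H_0: rank C_0 − rank ∂_1 = 3 − 2 = 1, and the invariant factors of ∂_1 are all 1, so H_0 ≅ Z.
  H_1: rank ker ∂_1 − rank ∂_2 = (3 − 2) − 1 = 0, and the invariant factors of ∂_2 are all 1, so H_1 ≅ 0.
  H_2: rank ker ∂_2 − rank ∂_3 = (1 − 1) − 0 = 0, and there is no ∂_3, so H_2 ≅ 0.

(K is a triangulation of the 2-simplex.)

Hence the Betti numbers are b_0 = 1, b_1 = 0, b_2 = 0.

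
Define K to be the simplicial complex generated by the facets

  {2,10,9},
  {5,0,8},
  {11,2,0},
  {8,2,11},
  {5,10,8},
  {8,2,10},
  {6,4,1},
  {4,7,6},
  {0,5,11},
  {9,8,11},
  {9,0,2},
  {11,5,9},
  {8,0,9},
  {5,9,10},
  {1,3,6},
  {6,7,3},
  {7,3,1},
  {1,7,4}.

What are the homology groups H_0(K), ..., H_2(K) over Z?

Fix the vertex order 0 < 1 < 2 < 3 < 4 < 5 < 6 < 7 < 8 < 9 < 10 < 11 and write every simplex with vertices in increasing order. Then dim K = 2 and the simplices of K are:

  0-simplices (12): [0], [1], [2], [3], [4], [5], [6], [7], [8], [9], [10], [11]
  1-simplices (27): (27 of them)
  2-simplices (18): (18 of them)

so the chain groups are C_0 ≅ Z^12, C_1 ≅ Z^27, C_2 ≅ Z^18.

Boundary ∂_1: C_1 → C_0 is given by ∂[p,q] = [q] − [p]. For instance
  ∂[1,7] = [7] − [1].
The resulting 12×27 matrix has rank 10, and its Smith normal form has invariant factors (1,1,1,1,1,1,1,1,1,1).

Boundary ∂_2: C_2 → C_1 acts by ∂[p,q,r] = [q,r] − [p,r] + [p,q]. For instance
  ∂[8,9,11] = [9,11] − [8,11] + [8,9],
  ∂[1,3,6] = [3,6] − [1,6] + [1,3].
The 27×18 boundary matrix has rank 17 and Smith normal form diag(1,1,1,1,1,1,1,1,1,1,1,1,1,1,1,1,2).

Now H_k = ker ∂_k / im ∂_{k+1}, so:

  H_0: rank C_0 − rank ∂_1 = 12 − 10 = 2, and the invariant factors of ∂_1 are all 1, so H_0 = Z^2.
  H_1: rank ker ∂_1 − rank ∂_2 = (27 − 10) − 17 = 0, and ∂_2 has invariant factor 2 > 1, so H_1 = Z/2Z.
  H_2: rank ker ∂_2 − rank ∂_3 = (18 − 17) − 0 = 1, and there is no ∂_3, so H_2 = Z.

H_0 ≅ Z^2,  H_1 ≅ Z/2Z,  H_2 ≅ Z.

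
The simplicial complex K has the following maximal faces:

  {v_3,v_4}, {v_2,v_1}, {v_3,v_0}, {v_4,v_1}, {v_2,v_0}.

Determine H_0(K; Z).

H_0 ≅ Z.

Take the total order v_0 < v_1 < v_2 < v_3 < v_4 on the vertex set. Then K (dimension 1) consists of the simplices:

  0-simplices (5): [v_0], [v_1], [v_2], [v_3], [v_4]
  1-simplices (5): [v_0,v_2], [v_0,v_3], [v_1,v_2], [v_1,v_4], [v_3,v_4]

so the chain groups are C_0 ≅ Z^5, C_1 ≅ Z^5.

Boundary ∂_1: C_1 → C_0 is given by ∂[p,q] = [q] − [p]. For instance
  ∂[v_1,v_2] = [v_2] − [v_1].
The 5×5 boundary matrix has rank 4 and Smith normal form diag(1,1,1,1).

Computing H_k = (kernel of ∂_k) / (image of ∂_{k+1}):

  H_0: rank C_0 − rank ∂_1 = 5 − 4 = 1, and the invariant factors of ∂_1 are all 1, so H_0 = Z.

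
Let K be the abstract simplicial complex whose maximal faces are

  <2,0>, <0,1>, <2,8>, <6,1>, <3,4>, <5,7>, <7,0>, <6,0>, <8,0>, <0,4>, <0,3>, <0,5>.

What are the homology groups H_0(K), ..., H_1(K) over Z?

K has 9 vertices, 12 edges.
rank ∂_0 = 0, rank ∂_1 = 8 ⇒ b_0 = 9 − 0 − 8 = 1; all invariant factors of ∂_1 are 1 so no torsion. So H_0 ≅ Z.
rank ∂_1 = 8, rank ∂_2 = 0 ⇒ b_1 = 12 − 8 − 0 = 4. So H_1 ≅ Z^4.

H_0 ≅ Z,  H_1 ≅ Z^4.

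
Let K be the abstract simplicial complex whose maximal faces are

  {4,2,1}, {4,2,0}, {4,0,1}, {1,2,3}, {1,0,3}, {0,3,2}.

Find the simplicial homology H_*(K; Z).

Fix the vertex order 0 < 1 < 2 < 3 < 4 and write every simplex with vertices in increasing order. Then dim K = 2 and the simplices of K are:

  0-simplices (5): [0], [1], [2], [3], [4]
  1-simplices (9): [0,1], [0,2], [0,3], [0,4], [1,2], [1,3], [1,4], [2,3], [2,4]
  2-simplices (6): [0,1,3], [0,1,4], [0,2,3], [0,2,4], [1,2,3], [1,2,4]

giving chain groups C_0 ≅ Z^5, C_1 ≅ Z^9, C_2 ≅ Z^6.

∂_1: C_1 → C_0 is given by ∂[p,q] = [q] − [p].
This gives a 5×9 integer matrix of rank 4; reducing to Smith normal form yields diagonal entries (1,1,1,1).

The boundary map ∂_2: C_2 → C_1 maps a triangle to the signed sum of its edges. For instance
  ∂[0,1,3] = [1,3] − [0,3] + [0,1],
  ∂[1,2,4] = [2,4] − [1,4] + [1,2].
The 9×6 boundary matrix has rank 5 and Smith normal form diag(1,1,1,1,1).

Now H_k = ker ∂_k / im ∂_{k+1}, so:

  H_0: rank C_0 − rank ∂_1 = 5 − 4 = 1, and the invariant factors of ∂_1 are all 1, so H_0 ≅ Z.
  H_1: rank ker ∂_1 − rank ∂_2 = (9 − 4) − 5 = 0, and the invariant factors of ∂_2 are all 1, so H_1 ≅ 0.
  H_2: rank ker ∂_2 − rank ∂_3 = (6 − 5) − 0 = 1, and there is no ∂_3, so H_2 ≅ Z.

As a check, the Euler characteristic is 5 − 9 + 6 = 2, which agrees with 1 − 0 + 1 = 2.

H_0 ≅ Z,  H_1 = 0,  H_2 ≅ Z.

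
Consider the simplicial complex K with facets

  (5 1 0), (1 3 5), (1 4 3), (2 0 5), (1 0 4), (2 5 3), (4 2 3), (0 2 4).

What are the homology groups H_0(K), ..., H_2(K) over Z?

H_0 ≅ Z,  H_1 = 0,  H_2 ≅ Z.

We work with the vertex ordering 0 < 1 < 2 < 3 < 4 < 5. The simplices of K, each written with vertices in increasing order, are:

  0-simplices (6): [0], [1], [2], [3], [4], [5]
  1-simplices (12): [0,1], [0,2], [0,4], [0,5], [1,3], [1,4], [1,5], [2,3], [2,4], [2,5], [3,4], [3,5]
  2-simplices (8): [0,1,4], [0,1,5], [0,2,4], [0,2,5], [1,3,4], [1,3,5], [2,3,4], [2,3,5]

so the chain groups are C_0 ≅ Z^6, C_1 ≅ Z^12, C_2 ≅ Z^8.

Boundary ∂_1: C_1 → C_0 is given by ∂[p,q] = [q] − [p].
The resulting 6×12 matrix has rank 5, and its Smith normal form has invariant factors (1,1,1,1,1).

The boundary map ∂_2: C_2 → C_1 acts by ∂[p,q,r] = [q,r] − [p,r] + [p,q]. For instance
  ∂[2,3,4] = [3,4] − [2,4] + [2,3],
  ∂[0,2,4] = [2,4] − [0,4] + [0,2].
The 12×8 boundary matrix has rank 7 and Smith normal form diag(1,1,1,1,1,1,1).

From H_k ≅ ker(∂_k) / im(∂_{k+1}) we obtain:

  H_0: rank C_0 − rank ∂_1 = 6 − 5 = 1, and the invariant factors of ∂_1 are all 1, so H_0 = Z.
  H_1: rank ker ∂_1 − rank ∂_2 = (12 − 5) − 7 = 0, and the invariant factors of ∂_2 are all 1, so H_1 = 0.
  H_2: rank ker ∂_2 − rank ∂_3 = (8 − 7) − 0 = 1, and there is no ∂_3, so H_2 = Z.

As a check, the Euler characteristic is 6 − 12 + 8 = 2, which agrees with 1 − 0 + 1 = 2.
(K is a triangulation of the 2-sphere S^2.)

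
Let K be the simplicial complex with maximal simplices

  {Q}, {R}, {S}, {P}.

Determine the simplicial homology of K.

Fix the vertex order P < Q < R < S and write every simplex with vertices in increasing order. Then dim K = 0 and the simplices of K are:

  0-simplices (4): P, Q, R, S

Hence C_0 ≅ Z^4.

Reading off H_k = ker ∂_k / im ∂_{k+1}:

  H_0: rank C_0 − rank ∂_1 = 4 − 0 = 4, and there is no ∂_1, so H_0 = Z^4.

H_0 = Z^4.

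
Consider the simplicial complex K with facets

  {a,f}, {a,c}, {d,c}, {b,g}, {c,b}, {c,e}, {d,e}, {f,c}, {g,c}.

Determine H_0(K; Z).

Take the total order a < b < c < d < e < f < g on the vertex set. Then K (dimension 1) consists of the simplices:

  0-simplices (7): a, b, c, d, e, f, g
  1-simplices (9): ac, af, bc, bg, cd, ce, cf, cg, de

giving chain groups C_0 ≅ Z^7, C_1 ≅ Z^9.

The boundary map ∂_1: C_1 → C_0 maps an edge to its endpoints' difference, ∂[p,q] = q − p. For instance
  ∂bc = c − b.
The resulting 7×9 matrix has rank 6, and its Smith normal form has invariant factors (1,1,1,1,1,1).

Reading off H_k = ker ∂_k / im ∂_{k+1}:

  H_0: rank C_0 − rank ∂_1 = 7 − 6 = 1, and the invariant factors of ∂_1 are all 1, so H_0 ≅ Z.

H_0 = Z.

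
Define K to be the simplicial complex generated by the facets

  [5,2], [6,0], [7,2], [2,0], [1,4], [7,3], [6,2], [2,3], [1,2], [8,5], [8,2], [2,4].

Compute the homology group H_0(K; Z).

We work with the vertex ordering 0 < 1 < 2 < 3 < 4 < 5 < 6 < 7 < 8. The simplices of K, each written with vertices in increasing order, are:

  0-simplices (9): [0], [1], [2], [3], [4], [5], [6], [7], [8]
  1-simplices (12): [0,2], [0,6], [1,2], [1,4], [2,3], [2,4], [2,5], [2,6], [2,7], [2,8], [3,7], [5,8]

Hence C_0 ≅ Z^9, C_1 ≅ Z^12.

∂_1: C_1 → C_0 maps an edge to its endpoints' difference, ∂[p,q] = q − p.
This gives a 9×12 integer matrix of rank 8; reducing to Smith normal form yields diagonal entries (1,1,1,1,1,1,1,1).

From H_k ≅ ker(∂_k) / im(∂_{k+1}) we obtain:

  H_0: rank C_0 − rank ∂_1 = 9 − 8 = 1, and the invariant factors of ∂_1 are all 1, so H_0 ≅ Z.

(K is a triangulation of a wedge of 4 circles.)

H_0 = Z.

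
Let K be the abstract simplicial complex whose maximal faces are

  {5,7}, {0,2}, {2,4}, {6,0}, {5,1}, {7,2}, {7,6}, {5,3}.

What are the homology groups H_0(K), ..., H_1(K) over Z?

Fix the vertex order 0 < 1 < 2 < 3 < 4 < 5 < 6 < 7 and write every simplex with vertices in increasing order. Then dim K = 1 and the simplices of K are:

  0-simplices (8): [0], [1], [2], [3], [4], [5], [6], [7]
  1-simplices (8): [0,2], [0,6], [1,5], [2,4], [2,7], [3,5], [5,7], [6,7]

giving chain groups C_0 ≅ Z^8, C_1 ≅ Z^8.

Boundary ∂_1: C_1 → C_0 is given by ∂[p,q] = [q] − [p]. For instance
  ∂[6,7] = [7] − [6].
The resulting 8×8 matrix has rank 7, and its Smith normal form has invariant factors (1,1,1,1,1,1,1).

From H_k ≅ ker(∂_k) / im(∂_{k+1}) we obtain:

  H_0: rank C_0 − rank ∂_1 = 8 − 7 = 1, and the invariant factors of ∂_1 are all 1, so H_0 = Z.
  H_1: rank ker ∂_1 − rank ∂_2 = (8 − 7) − 0 = 1, and there is no ∂_2, so H_1 = Z.

As a check, the Euler characteristic is 8 − 8 = 0, which agrees with 1 − 1 = 0.

H_0 = Z,  H_1 = Z.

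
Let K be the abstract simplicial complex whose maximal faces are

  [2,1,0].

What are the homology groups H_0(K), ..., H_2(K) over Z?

We work with the vertex ordering 0 < 1 < 2. The simplices of K, each written with vertices in increasing order, are:

  0-simplices (3): [0], [1], [2]
  1-simplices (3): [0,1], [0,2], [1,2]
  2-simplices (1): [0,1,2]

so the chain groups are C_0 ≅ Z^3, C_1 ≅ Z^3, C_2 ≅ Z^1.

Boundary ∂_1: C_1 → C_0 sends each edge [p,q] (with p < q) to q − p. For instance
  ∂[0,1] = [1] − [0].
The 3×3 boundary matrix has rank 2 and Smith normal form diag(1,1).

∂_2: C_2 → C_1 acts by ∂[p,q,r] = [q,r] − [p,r] + [p,q]. For instance
  ∂[0,1,2] = [1,2] − [0,2] + [0,1].
This gives a 3×1 integer matrix of rank 1; reducing to Smith normal form yields diagonal entries (1).

Reading off H_k = ker ∂_k / im ∂_{k+1}:

  H_0: rank C_0 − rank ∂_1 = 3 − 2 = 1, and the invariant factors of ∂_1 are all 1, so H_0 ≅ Z.
  H_1: rank ker ∂_1 − rank ∂_2 = (3 − 2) − 1 = 0, and the invariant factors of ∂_2 are all 1, so H_1 ≅ 0.
  H_2: rank ker ∂_2 − rank ∂_3 = (1 − 1) − 0 = 0, and there is no ∂_3, so H_2 ≅ 0.

As a check, the Euler characteristic is 3 − 3 + 1 = 1, which agrees with 1 − 0 + 0 = 1.

H_0 ≅ Z,  H_1 = 0,  H_2 = 0.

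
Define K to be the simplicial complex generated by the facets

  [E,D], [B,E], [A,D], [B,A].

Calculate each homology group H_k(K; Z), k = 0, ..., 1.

H_0 = Z,  H_1 = Z.

Order the vertices as A < B < D < E. Listing each simplex with vertices in this order, K has dimension 1 with simplices:

  0-simplices (4): A, B, D, E
  1-simplices (4): AB, AD, BE, DE

giving chain groups C_0 ≅ Z^4, C_1 ≅ Z^4.

∂_1: C_1 → C_0 sends each edge [p,q] (with p < q) to q − p.
This gives a 4×4 integer matrix of rank 3; reducing to Smith normal form yields diagonal entries (1,1,1).

Reading off H_k = ker ∂_k / im ∂_{k+1}:

  H_0: rank C_0 − rank ∂_1 = 4 − 3 = 1, and the invariant factors of ∂_1 are all 1, so H_0 ≅ Z.
  H_1: rank ker ∂_1 − rank ∂_2 = (4 − 3) − 0 = 1, and there is no ∂_2, so H_1 ≅ Z.

(K is a triangulation of the circle S^1.)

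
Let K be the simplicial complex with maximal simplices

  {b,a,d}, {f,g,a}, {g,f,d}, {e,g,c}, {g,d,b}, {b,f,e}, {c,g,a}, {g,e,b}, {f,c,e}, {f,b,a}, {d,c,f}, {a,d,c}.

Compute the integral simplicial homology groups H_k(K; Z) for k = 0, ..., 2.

Take the total order a < b < c < d < e < f < g on the vertex set. Then K (dimension 2) consists of the simplices:

  0-simplices (7): a, b, c, d, e, f, g
  1-simplices (18): ab, ac, ad, af, ag, bd, be, bf, bg, cd, ce, cf, cg, df, dg, ef, eg, fg
  2-simplices (12): abd, abf, acd, acg, afg, bdg, bef, beg, cdf, cef, ceg, dfg

giving chain groups C_0 ≅ Z^7, C_1 ≅ Z^18, C_2 ≅ Z^12.

∂_1: C_1 → C_0 is given by ∂[p,q] = [q] − [p].
As a 7×18 matrix over Z this has rank 6, with invariant factors (1,1,1,1,1,1).

The boundary map ∂_2: C_2 → C_1 acts by ∂[p,q,r] = [q,r] − [p,r] + [p,q]. For instance
  ∂cef = ef − cf + ce,
  ∂acd = cd − ad + ac.
The 18×12 boundary matrix has rank 12 and Smith normal form diag(1,1,1,1,1,1,1,1,1,1,1,2).

Now H_k = ker ∂_k / im ∂_{k+1}, so:

  H_0: rank C_0 − rank ∂_1 = 7 − 6 = 1, and the invariant factors of ∂_1 are all 1, so H_0 ≅ Z.
  H_1: rank ker ∂_1 − rank ∂_2 = (18 − 6) − 12 = 0, and ∂_2 has invariant factor 2 > 1, so H_1 ≅ Z_2.
  H_2: rank ker ∂_2 − rank ∂_3 = (12 − 12) − 0 = 0, and there is no ∂_3, so H_2 ≅ 0.

As a check, the Euler characteristic is 7 − 18 + 12 = 1, which agrees with 1 − 0 + 0 = 1.
(K is a triangulation of the real projective plane RP^2.)

H_0 = Z,  H_1 = Z_2,  H_2 = 0.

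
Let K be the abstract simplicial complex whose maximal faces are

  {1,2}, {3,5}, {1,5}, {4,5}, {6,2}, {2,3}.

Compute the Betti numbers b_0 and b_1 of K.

b_0 = 1, b_1 = 1.

K has 6 vertices, 6 edges.
rank ∂_0 = 0, rank ∂_1 = 5 ⇒ b_0 = 6 − 0 − 5 = 1; all invariant factors of ∂_1 are 1 so no torsion. So H_0 = Z.
rank ∂_1 = 5, rank ∂_2 = 0 ⇒ b_1 = 6 − 5 − 0 = 1. So H_1 = Z.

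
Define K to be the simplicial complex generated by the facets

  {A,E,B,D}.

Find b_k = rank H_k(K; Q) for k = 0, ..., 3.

b_0 = 1, b_1 = 0, b_2 = 0, b_3 = 0.

K has 4 vertices, 6 edges, 4 triangles, 1 3-simplex.
rank ∂_0 = 0, rank ∂_1 = 3 ⇒ b_0 = 4 − 0 − 3 = 1; all invariant factors of ∂_1 are 1 so no torsion. So H_0 ≅ Z.
rank ∂_1 = 3, rank ∂_2 = 3 ⇒ b_1 = 6 − 3 − 3 = 0; all invariant factors of ∂_2 are 1 so no torsion. So H_1 ≅ 0.
rank ∂_2 = 3, rank ∂_3 = 1 ⇒ b_2 = 4 − 3 − 1 = 0; all invariant factors of ∂_3 are 1 so no torsion. So H_2 ≅ 0.
rank ∂_3 = 1, rank ∂_4 = 0 ⇒ b_3 = 1 − 1 − 0 = 0. So H_3 ≅ 0.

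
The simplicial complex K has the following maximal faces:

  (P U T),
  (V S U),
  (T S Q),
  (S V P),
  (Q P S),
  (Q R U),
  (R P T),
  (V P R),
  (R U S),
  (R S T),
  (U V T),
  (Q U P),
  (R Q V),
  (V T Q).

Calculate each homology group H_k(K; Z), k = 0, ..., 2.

H_0 ≅ Z,  H_1 ≅ Z^2,  H_2 ≅ Z.

Take the total order P < Q < R < S < T < U < V on the vertex set. Then K (dimension 2) consists of the simplices:

  0-simplices (7): P, Q, R, S, T, U, V
  1-simplices (21): PQ, PR, PS, PT, PU, PV, QR, QS, QT, QU, QV, RS, RT, RU, RV, ST, SU, SV, TU, TV, UV
  2-simplices (14): PQS, PQU, PRT, PRV, PSV, PTU, QRU, QRV, QST, QTV, RST, RSU, SUV, TUV

giving chain groups C_0 ≅ Z^7, C_1 ≅ Z^21, C_2 ≅ Z^14.

The boundary map ∂_1: C_1 → C_0 is given by ∂[p,q] = [q] − [p].
As a 7×21 matrix over Z this has rank 6, with invariant factors (1,1,1,1,1,1).

∂_2: C_2 → C_1 sends each 2-simplex [p,q,r] to [q,r] − [p,r] + [p,q]. For instance
  ∂RSU = SU − RU + RS,
  ∂QTV = TV − QV + QT.
The resulting 21×14 matrix has rank 13, and its Smith normal form has invariant factors (1,1,1,1,1,1,1,1,1,1,1,1,1).

Computing H_k = (kernel of ∂_k) / (image of ∂_{k+1}):

  H_0: rank C_0 − rank ∂_1 = 7 − 6 = 1, and the invariant factors of ∂_1 are all 1, so H_0 = Z.
  H_1: rank ker ∂_1 − rank ∂_2 = (21 − 6) − 13 = 2, and the invariant factors of ∂_2 are all 1, so H_1 = Z^2.
  H_2: rank ker ∂_2 − rank ∂_3 = (14 − 13) − 0 = 1, and there is no ∂_3, so H_2 = Z.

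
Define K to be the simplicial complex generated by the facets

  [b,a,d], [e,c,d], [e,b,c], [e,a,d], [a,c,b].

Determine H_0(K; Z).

K has 5 vertices, 10 edges, 5 triangles.
rank ∂_0 = 0, rank ∂_1 = 4 ⇒ b_0 = 5 − 0 − 4 = 1; all invariant factors of ∂_1 are 1 so no torsion. So H_0 = Z.

H_0 = Z.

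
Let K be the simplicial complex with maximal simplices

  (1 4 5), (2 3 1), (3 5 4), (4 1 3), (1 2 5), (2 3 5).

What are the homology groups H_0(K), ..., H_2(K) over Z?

Fix the vertex order 1 < 2 < 3 < 4 < 5 and write every simplex with vertices in increasing order. Then dim K = 2 and the simplices of K are:

  0-simplices (5): [1], [2], [3], [4], [5]
  1-simplices (9): [1,2], [1,3], [1,4], [1,5], [2,3], [2,5], [3,4], [3,5], [4,5]
  2-simplices (6): [1,2,3], [1,2,5], [1,3,4], [1,4,5], [2,3,5], [3,4,5]

so the chain groups are C_0 ≅ Z^5, C_1 ≅ Z^9, C_2 ≅ Z^6.

Boundary ∂_1: C_1 → C_0 sends each edge [p,q] (with p < q) to q − p.
The resulting 5×9 matrix has rank 4, and its Smith normal form has invariant factors (1,1,1,1).

The boundary map ∂_2: C_2 → C_1 acts by ∂[p,q,r] = [q,r] − [p,r] + [p,q]. For instance
  ∂[2,3,5] = [3,5] − [2,5] + [2,3],
  ∂[1,3,4] = [3,4] − [1,4] + [1,3].
This gives a 9×6 integer matrix of rank 5; reducing to Smith normal form yields diagonal entries (1,1,1,1,1).

Now H_k = ker ∂_k / im ∂_{k+1}, so:

  H_0: rank C_0 − rank ∂_1 = 5 − 4 = 1, and the invariant factors of ∂_1 are all 1, so H_0 = Z.
  H_1: rank ker ∂_1 − rank ∂_2 = (9 − 4) − 5 = 0, and the invariant factors of ∂_2 are all 1, so H_1 = 0.
  H_2: rank ker ∂_2 − rank ∂_3 = (6 − 5) − 0 = 1, and there is no ∂_3, so H_2 = Z.

As a check, the Euler characteristic is 5 − 9 + 6 = 2, which agrees with 1 − 0 + 1 = 2.
(K is a triangulation of the 2-sphere S^2.)

H_0 = Z,  H_1 = 0,  H_2 = Z.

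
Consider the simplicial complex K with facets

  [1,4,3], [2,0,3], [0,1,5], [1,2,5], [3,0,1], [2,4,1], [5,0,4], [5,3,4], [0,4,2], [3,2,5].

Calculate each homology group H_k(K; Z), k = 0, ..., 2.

H_0 = Z,  H_1 = Z_2,  H_2 = 0.

Take the total order 0 < 1 < 2 < 3 < 4 < 5 on the vertex set. Then K (dimension 2) consists of the simplices:

  0-simplices (6): [0], [1], [2], [3], [4], [5]
  1-simplices (15): [0,1], [0,2], [0,3], [0,4], [0,5], [1,2], [1,3], [1,4], [1,5], [2,3], [2,4], [2,5], [3,4], [3,5], [4,5]
  2-simplices (10): [0,1,3], [0,1,5], [0,2,3], [0,2,4], [0,4,5], [1,2,4], [1,2,5], [1,3,4], [2,3,5], [3,4,5]

giving chain groups C_0 ≅ Z^6, C_1 ≅ Z^15, C_2 ≅ Z^10.

∂_1: C_1 → C_0 is given by ∂[p,q] = [q] − [p]. For instance
  ∂[1,2] = [2] − [1].
The resulting 6×15 matrix has rank 5, and its Smith normal form has invariant factors (1,1,1,1,1).

The boundary map ∂_2: C_2 → C_1 acts by ∂[p,q,r] = [q,r] − [p,r] + [p,q]. For instance
  ∂[3,4,5] = [4,5] − [3,5] + [3,4],
  ∂[1,3,4] = [3,4] − [1,4] + [1,3].
The resulting 15×10 matrix has rank 10, and its Smith normal form has invariant factors (1,1,1,1,1,1,1,1,1,2).

From H_k ≅ ker(∂_k) / im(∂_{k+1}) we obtain:

  H_0: rank C_0 − rank ∂_1 = 6 − 5 = 1, and the invariant factors of ∂_1 are all 1, so H_0 = Z.
  H_1: rank ker ∂_1 − rank ∂_2 = (15 − 5) − 10 = 0, and ∂_2 has invariant factor 2 > 1, so H_1 = Z_2.
  H_2: rank ker ∂_2 − rank ∂_3 = (10 − 10) − 0 = 0, and there is no ∂_3, so H_2 = 0.

As a check, the Euler characteristic is 6 − 15 + 10 = 1, which agrees with 1 − 0 + 0 = 1.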